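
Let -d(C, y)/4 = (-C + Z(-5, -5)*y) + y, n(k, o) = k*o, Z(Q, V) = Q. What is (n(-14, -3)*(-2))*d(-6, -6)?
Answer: 10080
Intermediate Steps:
d(C, y) = 4*C + 16*y (d(C, y) = -4*((-C - 5*y) + y) = -4*(-C - 4*y) = 4*C + 16*y)
(n(-14, -3)*(-2))*d(-6, -6) = (-14*(-3)*(-2))*(4*(-6) + 16*(-6)) = (42*(-2))*(-24 - 96) = -84*(-120) = 10080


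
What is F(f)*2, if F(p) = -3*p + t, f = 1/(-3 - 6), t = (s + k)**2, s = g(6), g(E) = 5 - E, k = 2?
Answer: 8/3 ≈ 2.6667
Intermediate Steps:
s = -1 (s = 5 - 1*6 = 5 - 6 = -1)
t = 1 (t = (-1 + 2)**2 = 1**2 = 1)
f = -1/9 (f = 1/(-9) = -1/9 ≈ -0.11111)
F(p) = 1 - 3*p (F(p) = -3*p + 1 = 1 - 3*p)
F(f)*2 = (1 - 3*(-1/9))*2 = (1 + 1/3)*2 = (4/3)*2 = 8/3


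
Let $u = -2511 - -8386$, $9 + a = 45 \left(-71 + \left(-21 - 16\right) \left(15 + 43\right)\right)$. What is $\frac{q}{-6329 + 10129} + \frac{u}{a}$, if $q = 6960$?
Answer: $\frac{16802551}{9478530} \approx 1.7727$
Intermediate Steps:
$a = -99774$ ($a = -9 + 45 \left(-71 + \left(-21 - 16\right) \left(15 + 43\right)\right) = -9 + 45 \left(-71 - 2146\right) = -9 + 45 \left(-2217\right) = -9 - 99765 = -99774$)
$u = 5875$ ($u = -2511 + 8386 = 5875$)
$\frac{q}{-6329 + 10129} + \frac{u}{a} = \frac{6960}{-6329 + 10129} + \frac{5875}{-99774} = \frac{6960}{3800} + 5875 \left(- \frac{1}{99774}\right) = 6960 \cdot \frac{1}{3800} - \frac{5875}{99774} = \frac{174}{95} - \frac{5875}{99774} = \frac{16802551}{9478530}$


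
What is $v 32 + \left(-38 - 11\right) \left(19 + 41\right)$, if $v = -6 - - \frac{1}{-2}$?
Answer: $-3148$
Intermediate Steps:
$v = - \frac{13}{2}$ ($v = -6 - \left(-1\right) \left(- \frac{1}{2}\right) = -6 - \frac{1}{2} = - \frac{13}{2} \approx -6.5$)
$v 32 + \left(-38 - 11\right) \left(19 + 41\right) = \left(- \frac{13}{2}\right) 32 + \left(-38 - 11\right) \left(19 + 41\right) = -208 - 2940 = -3148$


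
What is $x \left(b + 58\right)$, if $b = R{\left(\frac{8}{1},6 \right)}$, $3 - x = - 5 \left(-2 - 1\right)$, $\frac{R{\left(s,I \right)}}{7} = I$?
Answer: $-1200$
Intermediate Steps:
$R{\left(s,I \right)} = 7 I$
$x = -12$ ($x = 3 - - 5 \left(-2 - 1\right) = 3 - \left(-5\right) \left(-3\right) = 3 - 15 = -12$)
$b = 42$ ($b = 7 \cdot 6 = 42$)
$x \left(b + 58\right) = - 12 \left(42 + 58\right) = \left(-12\right) 100 = -1200$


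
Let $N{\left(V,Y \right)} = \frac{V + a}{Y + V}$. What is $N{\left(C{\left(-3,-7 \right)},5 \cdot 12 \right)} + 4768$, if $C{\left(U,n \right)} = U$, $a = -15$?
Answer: $\frac{90586}{19} \approx 4767.7$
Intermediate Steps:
$N{\left(V,Y \right)} = \frac{-15 + V}{V + Y}$ ($N{\left(V,Y \right)} = \frac{V - 15}{Y + V} = \frac{-15 + V}{V + Y}$)
$N{\left(C{\left(-3,-7 \right)},5 \cdot 12 \right)} + 4768 = \frac{-15 - 3}{-3 + 5 \cdot 12} + 4768 = \frac{1}{-3 + 60} \left(-18\right) + 4768 = \frac{1}{57} \left(-18\right) + 4768 = - \frac{6}{19} + 4768 = \frac{90586}{19}$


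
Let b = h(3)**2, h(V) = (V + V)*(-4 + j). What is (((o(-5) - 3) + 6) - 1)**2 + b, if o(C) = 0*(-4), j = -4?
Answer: 2308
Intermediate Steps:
o(C) = 0
h(V) = -16*V (h(V) = (V + V)*(-4 - 4) = (2*V)*(-8) = -16*V)
b = 2304 (b = (-16*3)**2 = (-48)**2 = 2304)
(((o(-5) - 3) + 6) - 1)**2 + b = (((0 - 3) + 6) - 1)**2 + 2304 = ((-3 + 6) - 1)**2 + 2304 = (3 - 1)**2 + 2304 = 2**2 + 2304 = 4 + 2304 = 2308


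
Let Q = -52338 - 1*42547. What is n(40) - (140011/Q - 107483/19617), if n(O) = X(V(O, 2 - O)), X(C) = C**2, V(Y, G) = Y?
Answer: 2991119592242/1861359045 ≈ 1607.0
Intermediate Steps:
Q = -94885 (Q = -52338 - 42547 = -94885)
n(O) = O**2
n(40) - (140011/Q - 107483/19617) = 40**2 - (140011/(-94885) - 107483/19617) = 1600 - (140011*(-1/94885) - 107483*1/19617) = 1600 - (-140011/94885 - 107483/19617) = 1600 - 1*(-12945120242/1861359045) = 1600 + 12945120242/1861359045 = 2991119592242/1861359045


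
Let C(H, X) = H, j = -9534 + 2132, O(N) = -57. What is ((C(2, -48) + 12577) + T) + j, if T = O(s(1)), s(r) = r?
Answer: 5120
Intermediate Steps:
T = -57
j = -7402
((C(2, -48) + 12577) + T) + j = ((2 + 12577) - 57) - 7402 = (12579 - 57) - 7402 = 12522 - 7402 = 5120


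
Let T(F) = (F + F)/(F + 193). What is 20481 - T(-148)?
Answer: 921941/45 ≈ 20488.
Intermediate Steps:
T(F) = 2*F/(193 + F) (T(F) = (2*F)/(193 + F) = 2*F/(193 + F))
20481 - T(-148) = 20481 - 2*(-148)/(193 - 148) = 20481 - 2*(-148)/45 = 20481 - 1*(-296/45) = 20481 + 296/45 = 921941/45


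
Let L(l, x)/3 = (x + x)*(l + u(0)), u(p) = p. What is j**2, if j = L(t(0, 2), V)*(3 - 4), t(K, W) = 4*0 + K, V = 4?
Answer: 0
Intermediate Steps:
t(K, W) = K (t(K, W) = 0 + K = K)
L(l, x) = 6*l*x (L(l, x) = 3*((x + x)*(l + 0)) = 3*((2*x)*l) = 3*(2*l*x) = 6*l*x)
j = 0 (j = (6*0*4)*(3 - 4) = 0*(-1) = 0)
j**2 = 0**2 = 0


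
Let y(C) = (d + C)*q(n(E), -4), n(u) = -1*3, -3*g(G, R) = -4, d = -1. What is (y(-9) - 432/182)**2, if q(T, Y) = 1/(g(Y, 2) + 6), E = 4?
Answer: 13995081/1002001 ≈ 13.967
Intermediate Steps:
g(G, R) = 4/3 (g(G, R) = -1/3*(-4) = 4/3)
n(u) = -3
q(T, Y) = 3/22 (q(T, Y) = 1/(4/3 + 6) = 1/(22/3) = 3/22)
y(C) = -3/22 + 3*C/22 (y(C) = (-1 + C)*(3/22) = -3/22 + 3*C/22)
(y(-9) - 432/182)**2 = ((-3/22 + (3/22)*(-9)) - 432/182)**2 = ((-3/22 - 27/22) - 432*1/182)**2 = (-15/11 - 216/91)**2 = (-3741/1001)**2 = 13995081/1002001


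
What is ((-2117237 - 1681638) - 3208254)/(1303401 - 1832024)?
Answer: 7007129/528623 ≈ 13.255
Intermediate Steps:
((-2117237 - 1681638) - 3208254)/(1303401 - 1832024) = (-3798875 - 3208254)/(-528623) = -7007129*(-1/528623) = 7007129/528623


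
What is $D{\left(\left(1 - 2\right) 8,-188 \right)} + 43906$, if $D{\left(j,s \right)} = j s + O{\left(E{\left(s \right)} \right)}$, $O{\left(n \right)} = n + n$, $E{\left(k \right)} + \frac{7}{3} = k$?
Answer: $\frac{135088}{3} \approx 45029.0$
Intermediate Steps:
$E{\left(k \right)} = - \frac{7}{3} + k$
$O{\left(n \right)} = 2 n$
$D{\left(j,s \right)} = - \frac{14}{3} + 2 s + j s$ ($D{\left(j,s \right)} = j s + 2 \left(- \frac{7}{3} + s\right) = j s + \left(- \frac{14}{3} + 2 s\right) = - \frac{14}{3} + 2 s + j s$)
$D{\left(\left(1 - 2\right) 8,-188 \right)} + 43906 = \left(- \frac{14}{3} + 2 \left(-188\right) + \left(1 - 2\right) 8 \left(-188\right)\right) + 43906 = \left(- \frac{14}{3} - 376 + \left(-1\right) 8 \left(-188\right)\right) + 43906 = \left(- \frac{14}{3} - 376 - -1504\right) + 43906 = \left(- \frac{14}{3} - 376 + 1504\right) + 43906 = \frac{3370}{3} + 43906 = \frac{135088}{3}$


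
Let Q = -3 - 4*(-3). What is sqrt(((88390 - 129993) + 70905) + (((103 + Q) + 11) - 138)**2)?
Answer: sqrt(29527) ≈ 171.83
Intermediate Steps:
Q = 9 (Q = -3 + 12 = 9)
sqrt(((88390 - 129993) + 70905) + (((103 + Q) + 11) - 138)**2) = sqrt(((88390 - 129993) + 70905) + (((103 + 9) + 11) - 138)**2) = sqrt((-41603 + 70905) + ((112 + 11) - 138)**2) = sqrt(29302 + (123 - 138)**2) = sqrt(29302 + (-15)**2) = sqrt(29302 + 225) = sqrt(29527)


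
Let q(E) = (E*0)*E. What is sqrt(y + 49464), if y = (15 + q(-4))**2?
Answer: 3*sqrt(5521) ≈ 222.91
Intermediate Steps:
q(E) = 0 (q(E) = 0*E = 0)
y = 225 (y = (15 + 0)**2 = 15**2 = 225)
sqrt(y + 49464) = sqrt(225 + 49464) = sqrt(49689) = 3*sqrt(5521)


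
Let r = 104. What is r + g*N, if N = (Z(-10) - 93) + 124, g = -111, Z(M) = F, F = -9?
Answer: -2338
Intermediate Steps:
Z(M) = -9
N = 22 (N = (-9 - 93) + 124 = -102 + 124 = 22)
r + g*N = 104 - 111*22 = 104 - 2442 = -2338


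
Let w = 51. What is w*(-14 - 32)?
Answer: -2346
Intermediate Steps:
w*(-14 - 32) = 51*(-14 - 32) = 51*(-46) = -2346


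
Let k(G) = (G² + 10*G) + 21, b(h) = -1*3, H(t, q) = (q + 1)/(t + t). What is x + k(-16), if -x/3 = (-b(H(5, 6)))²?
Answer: 90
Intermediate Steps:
H(t, q) = (1 + q)/(2*t) (H(t, q) = (1 + q)/((2*t)) = (1 + q)*(1/(2*t)) = (1 + q)/(2*t))
b(h) = -3
k(G) = 21 + G² + 10*G
x = -27 (x = -3*(-1*(-3))² = -3*3² = -3*9 = -27)
x + k(-16) = -27 + (21 + (-16)² + 10*(-16)) = -27 + (21 + 256 - 160) = -27 + 117 = 90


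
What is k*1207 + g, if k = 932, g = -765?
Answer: 1124159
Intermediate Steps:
k*1207 + g = 932*1207 - 765 = 1124924 - 765 = 1124159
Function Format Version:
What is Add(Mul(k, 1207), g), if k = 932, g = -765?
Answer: 1124159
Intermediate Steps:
Add(Mul(k, 1207), g) = Add(Mul(932, 1207), -765) = Add(1124924, -765) = 1124159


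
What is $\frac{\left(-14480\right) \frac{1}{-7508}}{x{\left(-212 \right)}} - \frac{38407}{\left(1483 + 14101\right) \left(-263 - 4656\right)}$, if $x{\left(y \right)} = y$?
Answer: $- \frac{65554448113}{7625984255776} \approx -0.0085962$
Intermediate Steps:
$\frac{\left(-14480\right) \frac{1}{-7508}}{x{\left(-212 \right)}} - \frac{38407}{\left(1483 + 14101\right) \left(-263 - 4656\right)} = \frac{\left(-14480\right) \frac{1}{-7508}}{-212} - \frac{38407}{\left(1483 + 14101\right) \left(-263 - 4656\right)} = \left(-14480\right) \left(- \frac{1}{7508}\right) \left(- \frac{1}{212}\right) - \frac{38407}{15584 \left(-4919\right)} = \frac{3620}{1877} \left(- \frac{1}{212}\right) - \frac{38407}{-76657696} = - \frac{905}{99481} - - \frac{38407}{76657696} = - \frac{905}{99481} + \frac{38407}{76657696} = - \frac{65554448113}{7625984255776}$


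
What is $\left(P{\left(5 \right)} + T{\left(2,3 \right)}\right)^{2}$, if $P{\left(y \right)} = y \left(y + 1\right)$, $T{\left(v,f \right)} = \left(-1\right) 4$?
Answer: $676$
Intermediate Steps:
$T{\left(v,f \right)} = -4$
$P{\left(y \right)} = y \left(1 + y\right)$
$\left(P{\left(5 \right)} + T{\left(2,3 \right)}\right)^{2} = \left(5 \left(1 + 5\right) - 4\right)^{2} = \left(5 \cdot 6 - 4\right)^{2} = \left(30 - 4\right)^{2} = 26^{2} = 676$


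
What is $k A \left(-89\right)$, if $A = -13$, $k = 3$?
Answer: $3471$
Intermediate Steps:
$k A \left(-89\right) = 3 \left(-13\right) \left(-89\right) = \left(-39\right) \left(-89\right) = 3471$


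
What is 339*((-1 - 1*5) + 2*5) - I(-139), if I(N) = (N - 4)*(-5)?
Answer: 641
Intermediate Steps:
I(N) = 20 - 5*N (I(N) = (-4 + N)*(-5) = 20 - 5*N)
339*((-1 - 1*5) + 2*5) - I(-139) = 339*((-1 - 1*5) + 2*5) - (20 - 5*(-139)) = 339*((-1 - 5) + 10) - (20 + 695) = 339*(-6 + 10) - 1*715 = 339*4 - 715 = 1356 - 715 = 641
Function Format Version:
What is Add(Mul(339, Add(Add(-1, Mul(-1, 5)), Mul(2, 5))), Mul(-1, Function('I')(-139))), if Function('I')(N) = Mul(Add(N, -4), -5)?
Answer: 641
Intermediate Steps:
Function('I')(N) = Add(20, Mul(-5, N)) (Function('I')(N) = Mul(Add(-4, N), -5) = Add(20, Mul(-5, N)))
Add(Mul(339, Add(Add(-1, Mul(-1, 5)), Mul(2, 5))), Mul(-1, Function('I')(-139))) = Add(Mul(339, Add(Add(-1, Mul(-1, 5)), Mul(2, 5))), Mul(-1, Add(20, Mul(-5, -139)))) = Add(Mul(339, Add(Add(-1, -5), 10)), Mul(-1, Add(20, 695))) = Add(Mul(339, Add(-6, 10)), Mul(-1, 715)) = Add(Mul(339, 4), -715) = Add(1356, -715) = 641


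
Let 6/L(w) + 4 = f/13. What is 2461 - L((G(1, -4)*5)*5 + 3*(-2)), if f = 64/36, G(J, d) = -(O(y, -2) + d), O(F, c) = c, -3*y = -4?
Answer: 556537/226 ≈ 2462.6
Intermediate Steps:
y = 4/3 (y = -⅓*(-4) = 4/3 ≈ 1.3333)
G(J, d) = 2 - d (G(J, d) = -(-2 + d) = 2 - d)
f = 16/9 (f = 64*(1/36) = 16/9 ≈ 1.7778)
L(w) = -351/226 (L(w) = 6/(-4 + (16/9)/13) = 6/(-4 + (16/9)*(1/13)) = 6/(-4 + 16/117) = 6/(-452/117) = 6*(-117/452) = -351/226)
2461 - L((G(1, -4)*5)*5 + 3*(-2)) = 2461 - 1*(-351/226) = 2461 + 351/226 = 556537/226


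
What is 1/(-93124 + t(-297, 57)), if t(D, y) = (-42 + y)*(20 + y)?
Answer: -1/91969 ≈ -1.0873e-5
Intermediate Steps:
1/(-93124 + t(-297, 57)) = 1/(-93124 + (-840 + 57² - 22*57)) = 1/(-93124 + (-840 + 3249 - 1254)) = 1/(-93124 + 1155) = 1/(-91969) = -1/91969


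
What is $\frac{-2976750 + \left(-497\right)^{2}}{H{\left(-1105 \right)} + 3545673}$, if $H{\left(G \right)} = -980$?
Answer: $- \frac{2729741}{3544693} \approx -0.77009$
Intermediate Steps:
$\frac{-2976750 + \left(-497\right)^{2}}{H{\left(-1105 \right)} + 3545673} = \frac{-2976750 + \left(-497\right)^{2}}{-980 + 3545673} = \frac{-2976750 + 247009}{3544693} = \left(-2729741\right) \frac{1}{3544693} = - \frac{2729741}{3544693}$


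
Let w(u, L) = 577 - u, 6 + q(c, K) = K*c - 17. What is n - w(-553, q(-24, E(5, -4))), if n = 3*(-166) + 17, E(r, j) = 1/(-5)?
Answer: -1611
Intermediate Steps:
E(r, j) = -⅕
q(c, K) = -23 + K*c (q(c, K) = -6 + (K*c - 17) = -6 + (-17 + K*c) = -23 + K*c)
n = -481 (n = -498 + 17 = -481)
n - w(-553, q(-24, E(5, -4))) = -481 - (577 - 1*(-553)) = -481 - (577 + 553) = -481 - 1*1130 = -481 - 1130 = -1611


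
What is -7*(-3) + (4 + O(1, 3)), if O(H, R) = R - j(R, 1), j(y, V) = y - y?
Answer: 28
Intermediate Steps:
j(y, V) = 0
O(H, R) = R (O(H, R) = R - 1*0 = R + 0 = R)
-7*(-3) + (4 + O(1, 3)) = -7*(-3) + (4 + 3) = 21 + 7 = 28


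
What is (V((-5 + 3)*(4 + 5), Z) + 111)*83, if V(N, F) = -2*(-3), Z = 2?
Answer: 9711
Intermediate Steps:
V(N, F) = 6
(V((-5 + 3)*(4 + 5), Z) + 111)*83 = (6 + 111)*83 = 117*83 = 9711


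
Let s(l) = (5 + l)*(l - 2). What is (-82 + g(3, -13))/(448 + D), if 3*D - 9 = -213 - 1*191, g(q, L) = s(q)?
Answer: -222/949 ≈ -0.23393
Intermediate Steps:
s(l) = (-2 + l)*(5 + l) (s(l) = (5 + l)*(-2 + l) = (-2 + l)*(5 + l))
g(q, L) = -10 + q² + 3*q
D = -395/3 (D = 3 + (-213 - 1*191)/3 = 3 + (-213 - 191)/3 = 3 + (⅓)*(-404) = 3 - 404/3 = -395/3 ≈ -131.67)
(-82 + g(3, -13))/(448 + D) = (-82 + (-10 + 3² + 3*3))/(448 - 395/3) = (-82 + (-10 + 9 + 9))/(949/3) = (-82 + 8)*(3/949) = -74*3/949 = -222/949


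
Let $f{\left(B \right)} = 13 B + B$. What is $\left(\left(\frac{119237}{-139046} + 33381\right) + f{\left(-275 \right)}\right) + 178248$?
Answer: $\frac{28890719597}{139046} \approx 2.0778 \cdot 10^{5}$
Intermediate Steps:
$f{\left(B \right)} = 14 B$
$\left(\left(\frac{119237}{-139046} + 33381\right) + f{\left(-275 \right)}\right) + 178248 = \left(\left(\frac{119237}{-139046} + 33381\right) + 14 \left(-275\right)\right) + 178248 = \left(\left(119237 \left(- \frac{1}{139046}\right) + 33381\right) - 3850\right) + 178248 = \left(\left(- \frac{119237}{139046} + 33381\right) - 3850\right) + 178248 = \left(\frac{4641375289}{139046} - 3850\right) + 178248 = \frac{4106048189}{139046} + 178248 = \frac{28890719597}{139046}$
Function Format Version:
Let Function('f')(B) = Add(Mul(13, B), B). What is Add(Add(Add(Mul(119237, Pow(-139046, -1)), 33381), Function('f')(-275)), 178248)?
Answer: Rational(28890719597, 139046) ≈ 2.0778e+5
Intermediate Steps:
Function('f')(B) = Mul(14, B)
Add(Add(Add(Mul(119237, Pow(-139046, -1)), 33381), Function('f')(-275)), 178248) = Add(Add(Add(Mul(119237, Pow(-139046, -1)), 33381), Mul(14, -275)), 178248) = Add(Add(Add(Mul(119237, Rational(-1, 139046)), 33381), -3850), 178248) = Add(Add(Add(Rational(-119237, 139046), 33381), -3850), 178248) = Add(Add(Rational(4641375289, 139046), -3850), 178248) = Add(Rational(4106048189, 139046), 178248) = Rational(28890719597, 139046)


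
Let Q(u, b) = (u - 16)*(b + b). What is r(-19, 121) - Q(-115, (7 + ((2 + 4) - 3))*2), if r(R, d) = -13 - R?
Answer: 5246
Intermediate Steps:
Q(u, b) = 2*b*(-16 + u) (Q(u, b) = (-16 + u)*(2*b) = 2*b*(-16 + u))
r(-19, 121) - Q(-115, (7 + ((2 + 4) - 3))*2) = (-13 - 1*(-19)) - 2*(7 + ((2 + 4) - 3))*2*(-16 - 115) = (-13 + 19) - 2*(7 + (6 - 3))*2*(-131) = 6 - 2*(7 + 3)*2*(-131) = 6 - 2*10*2*(-131) = 6 - 2*20*(-131) = 6 - 1*(-5240) = 6 + 5240 = 5246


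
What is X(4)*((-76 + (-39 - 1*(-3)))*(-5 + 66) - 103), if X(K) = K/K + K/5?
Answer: -12483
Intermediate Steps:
X(K) = 1 + K/5 (X(K) = 1 + K*(⅕) = 1 + K/5)
X(4)*((-76 + (-39 - 1*(-3)))*(-5 + 66) - 103) = (1 + (⅕)*4)*((-76 + (-39 - 1*(-3)))*(-5 + 66) - 103) = (1 + ⅘)*((-76 + (-39 + 3))*61 - 103) = 9*((-76 - 36)*61 - 103)/5 = 9*(-112*61 - 103)/5 = 9*(-6832 - 103)/5 = (9/5)*(-6935) = -12483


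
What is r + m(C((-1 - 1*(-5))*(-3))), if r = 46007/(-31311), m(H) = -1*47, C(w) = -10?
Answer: -1517624/31311 ≈ -48.469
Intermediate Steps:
m(H) = -47
r = -46007/31311 (r = 46007*(-1/31311) = -46007/31311 ≈ -1.4694)
r + m(C((-1 - 1*(-5))*(-3))) = -46007/31311 - 47 = -1517624/31311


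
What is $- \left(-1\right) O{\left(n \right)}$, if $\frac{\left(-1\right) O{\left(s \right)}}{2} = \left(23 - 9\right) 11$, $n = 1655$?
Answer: $-308$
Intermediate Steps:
$O{\left(s \right)} = -308$ ($O{\left(s \right)} = - 2 \left(23 - 9\right) 11 = - 2 \cdot 14 \cdot 11 = \left(-2\right) 154 = -308$)
$- \left(-1\right) O{\left(n \right)} = - \left(-1\right) \left(-308\right) = \left(-1\right) 308 = -308$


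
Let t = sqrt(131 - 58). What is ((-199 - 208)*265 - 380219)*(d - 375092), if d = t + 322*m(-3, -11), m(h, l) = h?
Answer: 183544132292 - 488074*sqrt(73) ≈ 1.8354e+11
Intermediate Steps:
t = sqrt(73) ≈ 8.5440
d = -966 + sqrt(73) (d = sqrt(73) + 322*(-3) = sqrt(73) - 966 = -966 + sqrt(73) ≈ -957.46)
((-199 - 208)*265 - 380219)*(d - 375092) = ((-199 - 208)*265 - 380219)*((-966 + sqrt(73)) - 375092) = (-407*265 - 380219)*(-376058 + sqrt(73)) = (-107855 - 380219)*(-376058 + sqrt(73)) = -488074*(-376058 + sqrt(73)) = 183544132292 - 488074*sqrt(73)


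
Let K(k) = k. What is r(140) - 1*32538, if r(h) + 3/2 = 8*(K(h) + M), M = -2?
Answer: -62871/2 ≈ -31436.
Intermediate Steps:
r(h) = -35/2 + 8*h (r(h) = -3/2 + 8*(h - 2) = -3/2 + 8*(-2 + h) = -3/2 + (-16 + 8*h) = -35/2 + 8*h)
r(140) - 1*32538 = (-35/2 + 8*140) - 1*32538 = (-35/2 + 1120) - 32538 = 2205/2 - 32538 = -62871/2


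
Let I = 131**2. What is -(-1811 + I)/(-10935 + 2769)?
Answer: 7675/4083 ≈ 1.8797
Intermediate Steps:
I = 17161
-(-1811 + I)/(-10935 + 2769) = -(-1811 + 17161)/(-10935 + 2769) = -15350/(-8166) = -15350*(-1)/8166 = -1*(-7675/4083) = 7675/4083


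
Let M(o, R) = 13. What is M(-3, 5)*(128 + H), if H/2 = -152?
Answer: -2288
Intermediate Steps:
H = -304 (H = 2*(-152) = -304)
M(-3, 5)*(128 + H) = 13*(128 - 304) = 13*(-176) = -2288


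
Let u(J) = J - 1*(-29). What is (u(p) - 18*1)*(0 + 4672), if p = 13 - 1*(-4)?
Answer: 130816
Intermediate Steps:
p = 17 (p = 13 + 4 = 17)
u(J) = 29 + J (u(J) = J + 29 = 29 + J)
(u(p) - 18*1)*(0 + 4672) = ((29 + 17) - 18*1)*(0 + 4672) = (46 - 18)*4672 = 28*4672 = 130816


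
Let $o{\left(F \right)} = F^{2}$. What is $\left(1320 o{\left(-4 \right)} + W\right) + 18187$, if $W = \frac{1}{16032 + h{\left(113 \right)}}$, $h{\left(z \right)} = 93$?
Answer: $\frac{633825376}{16125} \approx 39307.0$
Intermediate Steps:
$W = \frac{1}{16125}$ ($W = \frac{1}{16032 + 93} = \frac{1}{16125} \approx 6.2015 \cdot 10^{-5}$)
$\left(1320 o{\left(-4 \right)} + W\right) + 18187 = \left(1320 \left(-4\right)^{2} + \frac{1}{16125}\right) + 18187 = \left(1320 \cdot 16 + \frac{1}{16125}\right) + 18187 = \left(21120 + \frac{1}{16125}\right) + 18187 = \frac{340560001}{16125} + 18187 = \frac{633825376}{16125}$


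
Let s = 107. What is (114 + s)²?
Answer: 48841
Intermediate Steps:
(114 + s)² = (114 + 107)² = 221² = 48841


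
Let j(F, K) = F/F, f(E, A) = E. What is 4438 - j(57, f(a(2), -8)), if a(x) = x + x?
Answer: 4437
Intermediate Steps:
a(x) = 2*x
j(F, K) = 1
4438 - j(57, f(a(2), -8)) = 4438 - 1*1 = 4438 - 1 = 4437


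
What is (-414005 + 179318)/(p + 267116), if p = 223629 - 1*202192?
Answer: -234687/288553 ≈ -0.81332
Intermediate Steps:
p = 21437 (p = 223629 - 202192 = 21437)
(-414005 + 179318)/(p + 267116) = (-414005 + 179318)/(21437 + 267116) = -234687/288553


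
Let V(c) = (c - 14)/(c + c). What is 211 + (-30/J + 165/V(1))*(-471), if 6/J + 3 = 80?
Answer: 2515528/13 ≈ 1.9350e+5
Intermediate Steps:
J = 6/77 (J = 6/(-3 + 80) = 6/77 ≈ 0.077922)
V(c) = (-14 + c)/(2*c) (V(c) = (-14 + c)/((2*c)) = (-14 + c)*(1/(2*c)) = (-14 + c)/(2*c))
211 + (-30/J + 165/V(1))*(-471) = 211 + (-30/6/77 + 165/(((½)*(-14 + 1)/1)))*(-471) = 211 + (-30*77/6 + 165/(((½)*1*(-13))))*(-471) = 211 + (-385 + 165/(-13/2))*(-471) = 211 + (-385 + 165*(-2/13))*(-471) = 211 + (-385 - 330/13)*(-471) = 211 - 5335/13*(-471) = 211 + 2512785/13 = 2515528/13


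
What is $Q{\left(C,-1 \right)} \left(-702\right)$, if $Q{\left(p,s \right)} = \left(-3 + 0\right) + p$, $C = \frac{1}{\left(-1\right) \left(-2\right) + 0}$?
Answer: $1755$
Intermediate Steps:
$C = \frac{1}{2}$ ($C = \frac{1}{2 + 0} = \frac{1}{2} \approx 0.5$)
$Q{\left(p,s \right)} = -3 + p$
$Q{\left(C,-1 \right)} \left(-702\right) = \left(-3 + \frac{1}{2}\right) \left(-702\right) = \left(- \frac{5}{2}\right) \left(-702\right) = 1755$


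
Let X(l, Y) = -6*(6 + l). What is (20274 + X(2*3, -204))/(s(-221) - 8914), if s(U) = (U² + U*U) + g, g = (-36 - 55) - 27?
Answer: 3367/14775 ≈ 0.22789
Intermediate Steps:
g = -118 (g = -91 - 27 = -118)
X(l, Y) = -36 - 6*l
s(U) = -118 + 2*U² (s(U) = (U² + U*U) - 118 = (U² + U²) - 118 = 2*U² - 118 = -118 + 2*U²)
(20274 + X(2*3, -204))/(s(-221) - 8914) = (20274 + (-36 - 12*3))/((-118 + 2*(-221)²) - 8914) = (20274 + (-36 - 6*6))/((-118 + 2*48841) - 8914) = (20274 + (-36 - 36))/((-118 + 97682) - 8914) = (20274 - 72)/(97564 - 8914) = 20202/88650 = 20202*(1/88650) = 3367/14775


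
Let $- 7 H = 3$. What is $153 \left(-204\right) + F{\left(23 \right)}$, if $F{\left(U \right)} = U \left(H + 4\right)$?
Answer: $- \frac{217909}{7} \approx -31130.0$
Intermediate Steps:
$H = - \frac{3}{7}$ ($H = \left(- \frac{1}{7}\right) 3 = - \frac{3}{7} \approx -0.42857$)
$F{\left(U \right)} = \frac{25 U}{7}$ ($F{\left(U \right)} = U \left(- \frac{3}{7} + 4\right) = U \frac{25}{7} = \frac{25 U}{7}$)
$153 \left(-204\right) + F{\left(23 \right)} = 153 \left(-204\right) + \frac{25}{7} \cdot 23 = -31212 + \frac{575}{7} = - \frac{217909}{7}$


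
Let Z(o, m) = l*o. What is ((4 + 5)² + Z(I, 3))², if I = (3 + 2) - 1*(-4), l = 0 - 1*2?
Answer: 3969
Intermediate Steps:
l = -2 (l = 0 - 2 = -2)
I = 9 (I = 5 + 4 = 9)
Z(o, m) = -2*o
((4 + 5)² + Z(I, 3))² = ((4 + 5)² - 2*9)² = (9² - 18)² = (81 - 18)² = 63² = 3969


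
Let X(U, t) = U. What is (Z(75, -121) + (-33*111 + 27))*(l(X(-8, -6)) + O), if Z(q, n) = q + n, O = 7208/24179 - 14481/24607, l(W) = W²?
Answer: -139567980854218/594972653 ≈ -2.3458e+5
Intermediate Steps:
O = -172768843/594972653 (O = 7208*(1/24179) - 14481*1/24607 = 7208/24179 - 14481/24607 = -172768843/594972653 ≈ -0.29038)
Z(q, n) = n + q
(Z(75, -121) + (-33*111 + 27))*(l(X(-8, -6)) + O) = ((-121 + 75) + (-33*111 + 27))*((-8)² - 172768843/594972653) = (-46 + (-3663 + 27))*(64 - 172768843/594972653) = (-46 - 3636)*(37905480949/594972653) = -3682*37905480949/594972653 = -139567980854218/594972653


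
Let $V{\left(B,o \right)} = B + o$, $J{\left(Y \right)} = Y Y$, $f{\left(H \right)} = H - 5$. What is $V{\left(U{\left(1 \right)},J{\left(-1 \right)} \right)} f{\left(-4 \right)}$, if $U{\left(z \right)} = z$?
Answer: $-18$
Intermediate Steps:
$f{\left(H \right)} = -5 + H$
$J{\left(Y \right)} = Y^{2}$
$V{\left(U{\left(1 \right)},J{\left(-1 \right)} \right)} f{\left(-4 \right)} = \left(1 + \left(-1\right)^{2}\right) \left(-5 - 4\right) = \left(1 + 1\right) \left(-9\right) = 2 \left(-9\right) = -18$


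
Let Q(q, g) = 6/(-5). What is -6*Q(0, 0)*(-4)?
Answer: -144/5 ≈ -28.800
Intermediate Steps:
Q(q, g) = -6/5 (Q(q, g) = 6*(-1/5) = -6/5)
-6*Q(0, 0)*(-4) = -6*(-6/5)*(-4) = (36/5)*(-4) = -144/5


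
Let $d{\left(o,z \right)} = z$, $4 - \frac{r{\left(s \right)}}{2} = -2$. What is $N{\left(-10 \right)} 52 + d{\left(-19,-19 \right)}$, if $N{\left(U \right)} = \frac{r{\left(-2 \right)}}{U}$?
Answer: $- \frac{407}{5} \approx -81.4$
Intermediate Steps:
$r{\left(s \right)} = 12$ ($r{\left(s \right)} = 8 - -4 = 8 + 4 = 12$)
$N{\left(U \right)} = \frac{12}{U}$
$N{\left(-10 \right)} 52 + d{\left(-19,-19 \right)} = \frac{12}{-10} \cdot 52 - 19 = 12 \left(- \frac{1}{10}\right) 52 - 19 = \left(- \frac{6}{5}\right) 52 - 19 = - \frac{312}{5} - 19 = - \frac{407}{5}$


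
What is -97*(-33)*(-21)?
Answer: -67221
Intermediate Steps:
-97*(-33)*(-21) = 3201*(-21) = -67221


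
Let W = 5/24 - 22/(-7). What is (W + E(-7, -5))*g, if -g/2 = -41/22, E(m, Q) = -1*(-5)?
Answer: 57523/1848 ≈ 31.127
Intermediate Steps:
E(m, Q) = 5
g = 41/11 (g = -(-82)/22 = -2*(-41/22) = 41/11 ≈ 3.7273)
W = 563/168 (W = 5*(1/24) - 22*(-1/7) = 5/24 + 22/7 = 563/168 ≈ 3.3512)
(W + E(-7, -5))*g = (563/168 + 5)*(41/11) = (1403/168)*(41/11) = 57523/1848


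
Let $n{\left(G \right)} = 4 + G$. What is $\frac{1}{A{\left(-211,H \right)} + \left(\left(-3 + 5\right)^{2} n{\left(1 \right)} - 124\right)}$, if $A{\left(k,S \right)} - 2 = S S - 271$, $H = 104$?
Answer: $\frac{1}{10443} \approx 9.5758 \cdot 10^{-5}$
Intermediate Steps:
$A{\left(k,S \right)} = -269 + S^{2}$ ($A{\left(k,S \right)} = 2 + \left(S S - 271\right) = 2 + \left(S^{2} - 271\right) = 2 + \left(-271 + S^{2}\right) = -269 + S^{2}$)
$\frac{1}{A{\left(-211,H \right)} + \left(\left(-3 + 5\right)^{2} n{\left(1 \right)} - 124\right)} = \frac{1}{\left(-269 + 104^{2}\right) - \left(124 - \left(-3 + 5\right)^{2} \left(4 + 1\right)\right)} = \frac{1}{\left(-269 + 10816\right) - \left(124 - 2^{2} \cdot 5\right)} = \frac{1}{10547 + \left(4 \cdot 5 - 124\right)} = \frac{1}{10547 + \left(20 - 124\right)} = \frac{1}{10547 - 104} = \frac{1}{10443}$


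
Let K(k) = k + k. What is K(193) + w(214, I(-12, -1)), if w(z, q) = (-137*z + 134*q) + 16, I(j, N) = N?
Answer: -29050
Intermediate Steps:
K(k) = 2*k
w(z, q) = 16 - 137*z + 134*q
K(193) + w(214, I(-12, -1)) = 2*193 + (16 - 137*214 + 134*(-1)) = 386 + (16 - 29318 - 134) = 386 - 29436 = -29050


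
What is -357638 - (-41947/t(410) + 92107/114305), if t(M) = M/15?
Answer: -3337767847649/9373010 ≈ -3.5610e+5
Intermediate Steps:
t(M) = M/15 (t(M) = M*(1/15) = M/15)
-357638 - (-41947/t(410) + 92107/114305) = -357638 - (-41947/((1/15)*410) + 92107/114305) = -357638 - (-41947/82/3 + 92107*(1/114305)) = -357638 - (-41947*3/82 + 92107/114305) = -357638 - (-125841/82 + 92107/114305) = -357638 - 1*(-14376702731/9373010) = -357638 + 14376702731/9373010 = -3337767847649/9373010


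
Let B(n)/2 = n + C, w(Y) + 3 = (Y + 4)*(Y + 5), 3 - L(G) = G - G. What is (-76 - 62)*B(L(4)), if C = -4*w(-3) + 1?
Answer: -2208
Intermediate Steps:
L(G) = 3 (L(G) = 3 - (G - G) = 3 - 1*0 = 3 + 0 = 3)
w(Y) = -3 + (4 + Y)*(5 + Y) (w(Y) = -3 + (Y + 4)*(Y + 5) = -3 + (4 + Y)*(5 + Y))
C = 5 (C = -4*(17 + (-3)² + 9*(-3)) + 1 = -4*(17 + 9 - 27) + 1 = -4*(-1) + 1 = 4 + 1 = 5)
B(n) = 10 + 2*n (B(n) = 2*(n + 5) = 2*(5 + n) = 10 + 2*n)
(-76 - 62)*B(L(4)) = (-76 - 62)*(10 + 2*3) = -138*(10 + 6) = -138*16 = -2208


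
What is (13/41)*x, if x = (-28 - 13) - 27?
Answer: -884/41 ≈ -21.561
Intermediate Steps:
x = -68 (x = -41 - 27 = -68)
(13/41)*x = (13/41)*(-68) = -884/41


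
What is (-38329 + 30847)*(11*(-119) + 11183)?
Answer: -73877268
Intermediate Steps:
(-38329 + 30847)*(11*(-119) + 11183) = -7482*(-1309 + 11183) = -7482*9874 = -73877268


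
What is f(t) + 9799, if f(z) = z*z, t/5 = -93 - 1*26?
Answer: 363824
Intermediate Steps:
t = -595 (t = 5*(-93 - 1*26) = 5*(-93 - 26) = 5*(-119) = -595)
f(z) = z²
f(t) + 9799 = (-595)² + 9799 = 354025 + 9799 = 363824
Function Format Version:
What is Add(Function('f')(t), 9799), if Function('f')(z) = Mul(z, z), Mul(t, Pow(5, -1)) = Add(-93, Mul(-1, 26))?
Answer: 363824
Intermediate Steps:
t = -595 (t = Mul(5, Add(-93, Mul(-1, 26))) = Mul(5, Add(-93, -26)) = Mul(5, -119) = -595)
Function('f')(z) = Pow(z, 2)
Add(Function('f')(t), 9799) = Add(Pow(-595, 2), 9799) = Add(354025, 9799) = 363824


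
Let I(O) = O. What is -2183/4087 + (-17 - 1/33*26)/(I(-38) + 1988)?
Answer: -142875119/262998450 ≈ -0.54325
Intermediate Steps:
-2183/4087 + (-17 - 1/33*26)/(I(-38) + 1988) = -2183/4087 + (-17 - 1/33*26)/(-38 + 1988) = -2183*1/4087 + (-17 - 1*1/33*26)/1950 = -2183/4087 + (-17 - 1/33*26)*(1/1950) = -2183/4087 + (-17 - 26/33)*(1/1950) = -2183/4087 - 587/33*1/1950 = -2183/4087 - 587/64350 = -142875119/262998450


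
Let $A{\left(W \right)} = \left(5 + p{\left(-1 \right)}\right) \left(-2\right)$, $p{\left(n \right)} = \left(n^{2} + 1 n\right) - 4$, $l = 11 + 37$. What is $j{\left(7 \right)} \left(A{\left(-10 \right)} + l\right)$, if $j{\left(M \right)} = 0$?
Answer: $0$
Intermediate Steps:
$l = 48$
$p{\left(n \right)} = -4 + n + n^{2}$ ($p{\left(n \right)} = \left(n^{2} + n\right) - 4 = \left(n + n^{2}\right) - 4 = -4 + n + n^{2}$)
$A{\left(W \right)} = -2$ ($A{\left(W \right)} = \left(5 - \left(5 - 1\right)\right) \left(-2\right) = \left(5 - 4\right) \left(-2\right) = 1 \left(-2\right) = -2$)
$j{\left(7 \right)} \left(A{\left(-10 \right)} + l\right) = 0 \left(-2 + 48\right) = 0 \cdot 46 = 0$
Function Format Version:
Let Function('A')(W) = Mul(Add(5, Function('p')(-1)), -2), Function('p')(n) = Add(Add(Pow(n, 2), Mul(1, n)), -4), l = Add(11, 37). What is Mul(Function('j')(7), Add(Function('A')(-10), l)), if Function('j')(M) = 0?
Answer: 0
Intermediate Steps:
l = 48
Function('p')(n) = Add(-4, n, Pow(n, 2)) (Function('p')(n) = Add(Add(Pow(n, 2), n), -4) = Add(Add(n, Pow(n, 2)), -4) = Add(-4, n, Pow(n, 2)))
Function('A')(W) = -2 (Function('A')(W) = Mul(Add(5, Add(-4, -1, Pow(-1, 2))), -2) = Mul(Add(5, Add(-4, -1, 1)), -2) = Mul(Add(5, -4), -2) = Mul(1, -2) = -2)
Mul(Function('j')(7), Add(Function('A')(-10), l)) = Mul(0, Add(-2, 48)) = Mul(0, 46) = 0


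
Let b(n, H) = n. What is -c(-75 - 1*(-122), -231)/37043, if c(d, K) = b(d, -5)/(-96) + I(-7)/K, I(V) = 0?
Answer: 47/3556128 ≈ 1.3217e-5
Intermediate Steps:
c(d, K) = -d/96 (c(d, K) = d/(-96) + 0/K = d*(-1/96) + 0 = -d/96 + 0 = -d/96)
-c(-75 - 1*(-122), -231)/37043 = -(-(-75 - 1*(-122))/96)/37043 = -(-(-75 + 122)/96)/37043 = -(-1/96*47)/37043 = -(-47)/(96*37043) = -1*(-47/3556128) = 47/3556128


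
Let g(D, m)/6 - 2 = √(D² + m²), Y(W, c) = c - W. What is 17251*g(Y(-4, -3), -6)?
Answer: 207012 + 103506*√37 ≈ 8.3661e+5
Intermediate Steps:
g(D, m) = 12 + 6*√(D² + m²)
17251*g(Y(-4, -3), -6) = 17251*(12 + 6*√((-3 - 1*(-4))² + (-6)²)) = 17251*(12 + 6*√((-3 + 4)² + 36)) = 17251*(12 + 6*√(1² + 36)) = 17251*(12 + 6*√(1 + 36)) = 17251*(12 + 6*√37) = 207012 + 103506*√37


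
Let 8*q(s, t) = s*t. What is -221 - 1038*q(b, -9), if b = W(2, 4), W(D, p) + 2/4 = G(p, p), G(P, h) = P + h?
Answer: 68297/8 ≈ 8537.1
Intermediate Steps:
W(D, p) = -½ + 2*p (W(D, p) = -½ + (p + p) = -½ + 2*p)
b = 15/2 (b = -½ + 2*4 = -½ + 8 = 15/2 ≈ 7.5000)
q(s, t) = s*t/8 (q(s, t) = (s*t)/8 = s*t/8)
-221 - 1038*q(b, -9) = -221 - 519*15*(-9)/(4*2) = -221 - 1038*(-135/16) = -221 + 70065/8 = 68297/8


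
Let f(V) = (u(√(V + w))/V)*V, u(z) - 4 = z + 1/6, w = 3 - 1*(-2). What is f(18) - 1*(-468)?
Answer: 2833/6 + √23 ≈ 476.96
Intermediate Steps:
w = 5 (w = 3 + 2 = 5)
u(z) = 25/6 + z (u(z) = 4 + (z + 1/6) = 4 + (z + ⅙) = 4 + (⅙ + z) = 25/6 + z)
f(V) = 25/6 + √(5 + V) (f(V) = ((25/6 + √(V + 5))/V)*V = ((25/6 + √(5 + V))/V)*V = 25/6 + √(5 + V))
f(18) - 1*(-468) = (25/6 + √(5 + 18)) - 1*(-468) = (25/6 + √23) + 468 = 2833/6 + √23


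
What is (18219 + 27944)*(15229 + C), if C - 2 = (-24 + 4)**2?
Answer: 721573853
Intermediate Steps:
C = 402 (C = 2 + (-24 + 4)**2 = 2 + (-20)**2 = 2 + 400 = 402)
(18219 + 27944)*(15229 + C) = (18219 + 27944)*(15229 + 402) = 46163*15631 = 721573853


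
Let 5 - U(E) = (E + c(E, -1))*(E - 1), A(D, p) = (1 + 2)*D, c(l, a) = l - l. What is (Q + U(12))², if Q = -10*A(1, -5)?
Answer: 24649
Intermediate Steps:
c(l, a) = 0
A(D, p) = 3*D
U(E) = 5 - E*(-1 + E) (U(E) = 5 - (E + 0)*(E - 1) = 5 - E*(-1 + E))
Q = -30 ≈ -30.000
(Q + U(12))² = (-30 + (5 + 12 - 1*12²))² = (-30 + (5 + 12 - 1*144))² = (-30 + (5 + 12 - 144))² = (-30 - 127)² = (-157)² = 24649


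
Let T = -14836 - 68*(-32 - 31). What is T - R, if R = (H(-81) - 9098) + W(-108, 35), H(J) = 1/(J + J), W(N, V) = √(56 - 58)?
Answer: -235547/162 - I*√2 ≈ -1454.0 - 1.4142*I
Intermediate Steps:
W(N, V) = I*√2 (W(N, V) = √(-2) = I*√2)
H(J) = 1/(2*J)
T = -10552 (T = -14836 - 68*(-63) = -14836 + 4284 = -10552)
R = -1473877/162 + I*√2 (R = ((½)/(-81) - 9098) + I*√2 = ((½)*(-1/81) - 9098) + I*√2 = (-1/162 - 9098) + I*√2 = -1473877/162 + I*√2 ≈ -9098.0 + 1.4142*I)
T - R = -10552 - (-1473877/162 + I*√2) = -10552 + (1473877/162 - I*√2) = -235547/162 - I*√2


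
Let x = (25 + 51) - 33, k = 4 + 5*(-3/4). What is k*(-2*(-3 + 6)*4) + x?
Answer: 37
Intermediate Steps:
k = ¼ (k = 4 + 5*(-3*¼) = 4 + 5*(-¾) = 4 - 15/4 = ¼ ≈ 0.25000)
x = 43 (x = 76 - 33 = 43)
k*(-2*(-3 + 6)*4) + x = (-2*(-3 + 6)*4)/4 + 43 = (-2*3*4)/4 + 43 = (-6*4)/4 + 43 = (¼)*(-24) + 43 = -6 + 43 = 37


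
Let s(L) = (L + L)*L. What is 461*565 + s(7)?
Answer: 260563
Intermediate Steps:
s(L) = 2*L² (s(L) = (2*L)*L = 2*L²)
461*565 + s(7) = 461*565 + 2*7² = 260465 + 2*49 = 260465 + 98 = 260563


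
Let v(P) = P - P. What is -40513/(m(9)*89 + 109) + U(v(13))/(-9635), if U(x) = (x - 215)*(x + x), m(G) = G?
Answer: -40513/910 ≈ -44.520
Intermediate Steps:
v(P) = 0
U(x) = 2*x*(-215 + x) (U(x) = (-215 + x)*(2*x) = 2*x*(-215 + x))
-40513/(m(9)*89 + 109) + U(v(13))/(-9635) = -40513/(9*89 + 109) + (2*0*(-215 + 0))/(-9635) = -40513/(801 + 109) + (2*0*(-215))*(-1/9635) = -40513/910 + 0*(-1/9635) = -40513*1/910 + 0 = -40513/910 + 0 = -40513/910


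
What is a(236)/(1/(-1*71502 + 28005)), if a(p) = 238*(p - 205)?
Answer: -320920866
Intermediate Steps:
a(p) = -48790 + 238*p (a(p) = 238*(-205 + p) = -48790 + 238*p)
a(236)/(1/(-1*71502 + 28005)) = (-48790 + 238*236)/(1/(-1*71502 + 28005)) = (-48790 + 56168)/(1/(-71502 + 28005)) = 7378/(1/(-43497)) = 7378/(-1/43497) = 7378*(-43497) = -320920866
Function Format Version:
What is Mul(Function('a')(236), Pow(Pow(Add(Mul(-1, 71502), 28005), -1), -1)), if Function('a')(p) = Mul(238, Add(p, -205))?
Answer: -320920866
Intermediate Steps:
Function('a')(p) = Add(-48790, Mul(238, p)) (Function('a')(p) = Mul(238, Add(-205, p)) = Add(-48790, Mul(238, p)))
Mul(Function('a')(236), Pow(Pow(Add(Mul(-1, 71502), 28005), -1), -1)) = Mul(Add(-48790, Mul(238, 236)), Pow(Pow(Add(Mul(-1, 71502), 28005), -1), -1)) = Mul(Add(-48790, 56168), Pow(Pow(Add(-71502, 28005), -1), -1)) = Mul(7378, Pow(Pow(-43497, -1), -1)) = Mul(7378, Pow(Rational(-1, 43497), -1)) = Mul(7378, -43497) = -320920866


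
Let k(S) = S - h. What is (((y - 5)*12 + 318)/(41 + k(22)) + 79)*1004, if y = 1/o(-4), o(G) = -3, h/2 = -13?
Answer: 7314140/89 ≈ 82181.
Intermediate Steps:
h = -26 (h = 2*(-13) = -26)
y = -⅓ (y = 1/(-3) = -⅓ ≈ -0.33333)
k(S) = 26 + S (k(S) = S - 1*(-26) = S + 26 = 26 + S)
(((y - 5)*12 + 318)/(41 + k(22)) + 79)*1004 = (((-⅓ - 5)*12 + 318)/(41 + (26 + 22)) + 79)*1004 = ((-16/3*12 + 318)/(41 + 48) + 79)*1004 = ((-64 + 318)/89 + 79)*1004 = (254*(1/89) + 79)*1004 = (254/89 + 79)*1004 = (7285/89)*1004 = 7314140/89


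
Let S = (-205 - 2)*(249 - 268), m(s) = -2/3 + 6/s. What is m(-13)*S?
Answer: -57684/13 ≈ -4437.2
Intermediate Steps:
m(s) = -2/3 + 6/s (m(s) = -2*1/3 + 6/s = -2/3 + 6/s)
S = 3933 (S = -207*(-19) = 3933)
m(-13)*S = (-2/3 + 6/(-13))*3933 = (-2/3 + 6*(-1/13))*3933 = (-2/3 - 6/13)*3933 = -44/39*3933 = -57684/13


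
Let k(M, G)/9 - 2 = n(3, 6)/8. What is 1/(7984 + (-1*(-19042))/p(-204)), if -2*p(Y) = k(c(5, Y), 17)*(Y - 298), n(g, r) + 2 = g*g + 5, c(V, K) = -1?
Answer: 15813/126289076 ≈ 0.00012521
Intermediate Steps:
n(g, r) = 3 + g² (n(g, r) = -2 + (g*g + 5) = -2 + (g² + 5) = -2 + (5 + g²) = 3 + g²)
k(M, G) = 63/2 (k(M, G) = 18 + 9*((3 + 3²)/8) = 18 + 9*((3 + 9)*(⅛)) = 18 + 9*(12*(⅛)) = 18 + 9*(3/2) = 18 + 27/2 = 63/2)
p(Y) = 9387/2 - 63*Y/4 (p(Y) = -63*(Y - 298)/4 = -63*(-298 + Y)/4 = -(-9387 + 63*Y/2)/2 = 9387/2 - 63*Y/4)
1/(7984 + (-1*(-19042))/p(-204)) = 1/(7984 + (-1*(-19042))/(9387/2 - 63/4*(-204))) = 1/(7984 + 19042/(9387/2 + 3213)) = 1/(7984 + 19042/(15813/2)) = 1/(7984 + 19042*(2/15813)) = 1/(7984 + 38084/15813) = 1/(126289076/15813) = 15813/126289076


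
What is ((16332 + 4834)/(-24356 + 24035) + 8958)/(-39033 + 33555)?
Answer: -1427176/879219 ≈ -1.6232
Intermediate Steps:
((16332 + 4834)/(-24356 + 24035) + 8958)/(-39033 + 33555) = (21166/(-321) + 8958)/(-5478) = (21166*(-1/321) + 8958)*(-1/5478) = (-21166/321 + 8958)*(-1/5478) = (2854352/321)*(-1/5478) = -1427176/879219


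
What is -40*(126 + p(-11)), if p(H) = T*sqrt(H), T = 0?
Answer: -5040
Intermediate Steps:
p(H) = 0 (p(H) = 0*sqrt(H) = 0)
-40*(126 + p(-11)) = -40*(126 + 0) = -40*126 = -5040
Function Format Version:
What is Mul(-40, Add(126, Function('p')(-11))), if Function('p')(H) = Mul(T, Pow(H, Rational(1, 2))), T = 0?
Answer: -5040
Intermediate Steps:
Function('p')(H) = 0 (Function('p')(H) = Mul(0, Pow(H, Rational(1, 2))) = 0)
Mul(-40, Add(126, Function('p')(-11))) = Mul(-40, Add(126, 0)) = Mul(-40, 126) = -5040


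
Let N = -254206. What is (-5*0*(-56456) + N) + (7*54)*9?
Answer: -250804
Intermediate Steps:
(-5*0*(-56456) + N) + (7*54)*9 = (-5*0*(-56456) - 254206) + (7*54)*9 = (0*(-56456) - 254206) + 378*9 = (0 - 254206) + 3402 = -254206 + 3402 = -250804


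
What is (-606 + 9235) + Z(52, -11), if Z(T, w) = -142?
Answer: 8487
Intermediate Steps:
(-606 + 9235) + Z(52, -11) = (-606 + 9235) - 142 = 8629 - 142 = 8487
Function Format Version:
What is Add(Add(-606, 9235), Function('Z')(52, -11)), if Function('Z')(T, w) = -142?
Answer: 8487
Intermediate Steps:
Add(Add(-606, 9235), Function('Z')(52, -11)) = Add(Add(-606, 9235), -142) = Add(8629, -142) = 8487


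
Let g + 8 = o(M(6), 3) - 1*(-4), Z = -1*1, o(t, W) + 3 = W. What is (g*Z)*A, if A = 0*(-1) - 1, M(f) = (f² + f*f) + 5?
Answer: -4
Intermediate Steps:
M(f) = 5 + 2*f² (M(f) = (f² + f²) + 5 = 2*f² + 5 = 5 + 2*f²)
o(t, W) = -3 + W
Z = -1
A = -1 (A = 0 - 1 = -1)
g = -4 (g = -8 + ((-3 + 3) - 1*(-4)) = -8 + (0 + 4) = -8 + 4 = -4)
(g*Z)*A = -4*(-1)*(-1) = 4*(-1) = -4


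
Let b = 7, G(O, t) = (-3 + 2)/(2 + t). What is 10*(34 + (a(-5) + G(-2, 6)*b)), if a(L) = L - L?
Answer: 1325/4 ≈ 331.25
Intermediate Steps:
G(O, t) = -1/(2 + t)
a(L) = 0
10*(34 + (a(-5) + G(-2, 6)*b)) = 10*(34 + (0 - 1/(2 + 6)*7)) = 10*(34 + (0 - 1/8*7)) = 10*(34 + (0 - 1*⅛*7)) = 10*(34 + (0 - ⅛*7)) = 10*(34 + (0 - 7/8)) = 10*(34 - 7/8) = 10*(265/8) = 1325/4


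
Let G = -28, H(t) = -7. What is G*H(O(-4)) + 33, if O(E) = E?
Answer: 229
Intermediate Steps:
G*H(O(-4)) + 33 = -28*(-7) + 33 = 196 + 33 = 229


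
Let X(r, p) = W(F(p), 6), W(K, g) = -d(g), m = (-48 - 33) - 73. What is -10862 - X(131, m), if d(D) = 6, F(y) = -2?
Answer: -10856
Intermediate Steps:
m = -154 (m = -81 - 73 = -154)
W(K, g) = -6 (W(K, g) = -1*6 = -6)
X(r, p) = -6
-10862 - X(131, m) = -10862 - 1*(-6) = -10862 + 6 = -10856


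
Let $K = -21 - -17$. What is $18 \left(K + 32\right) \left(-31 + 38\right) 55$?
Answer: $194040$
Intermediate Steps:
$K = -4$ ($K = -21 + 17 = -4$)
$18 \left(K + 32\right) \left(-31 + 38\right) 55 = 18 \left(-4 + 32\right) \left(-31 + 38\right) 55 = 18 \cdot 28 \cdot 7 \cdot 55 = 18 \cdot 196 \cdot 55 = 3528 \cdot 55 = 194040$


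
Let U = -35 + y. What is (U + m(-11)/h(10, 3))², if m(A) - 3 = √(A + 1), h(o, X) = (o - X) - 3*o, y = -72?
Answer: (2464 + I*√10)²/529 ≈ 11477.0 + 29.459*I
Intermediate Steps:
h(o, X) = -X - 2*o
m(A) = 3 + √(1 + A) (m(A) = 3 + √(A + 1) = 3 + √(1 + A))
U = -107 (U = -35 - 72 = -107)
(U + m(-11)/h(10, 3))² = (-107 + (3 + √(1 - 11))/(-1*3 - 2*10))² = (-107 + (3 + √(-10))/(-3 - 20))² = (-107 + (3 + I*√10)/(-23))² = (-107 + (3 + I*√10)*(-1/23))² = (-107 + (-3/23 - I*√10/23))² = (-2464/23 - I*√10/23)²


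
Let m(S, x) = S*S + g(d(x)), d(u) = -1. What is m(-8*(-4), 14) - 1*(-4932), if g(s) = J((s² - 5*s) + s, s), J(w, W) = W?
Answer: 5955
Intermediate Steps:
g(s) = s
m(S, x) = -1 + S² (m(S, x) = S*S - 1 = S² - 1 = -1 + S²)
m(-8*(-4), 14) - 1*(-4932) = (-1 + (-8*(-4))²) - 1*(-4932) = (-1 + 32²) + 4932 = (-1 + 1024) + 4932 = 1023 + 4932 = 5955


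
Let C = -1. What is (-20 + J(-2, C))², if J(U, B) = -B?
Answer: 361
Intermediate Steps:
(-20 + J(-2, C))² = (-20 - 1*(-1))² = (-20 + 1)² = (-19)² = 361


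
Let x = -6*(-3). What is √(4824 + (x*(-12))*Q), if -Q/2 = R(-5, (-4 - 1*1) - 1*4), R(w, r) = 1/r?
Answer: 2*√1194 ≈ 69.109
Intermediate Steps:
Q = 2/9 (Q = -2/((-4 - 1*1) - 1*4) = -2/((-4 - 1) - 4) = -2/(-5 - 4) = -2/(-9) = -2*(-⅑) = 2/9 ≈ 0.22222)
x = 18
√(4824 + (x*(-12))*Q) = √(4824 + (18*(-12))*(2/9)) = √(4824 - 216*2/9) = √(4824 - 48) = √4776 = 2*√1194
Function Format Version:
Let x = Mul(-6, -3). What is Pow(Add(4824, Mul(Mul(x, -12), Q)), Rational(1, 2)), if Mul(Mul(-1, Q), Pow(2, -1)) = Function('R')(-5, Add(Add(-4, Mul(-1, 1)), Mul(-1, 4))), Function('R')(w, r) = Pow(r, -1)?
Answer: Mul(2, Pow(1194, Rational(1, 2))) ≈ 69.109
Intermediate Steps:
Q = Rational(2, 9) (Q = Mul(-2, Pow(Add(Add(-4, Mul(-1, 1)), Mul(-1, 4)), -1)) = Mul(-2, Pow(Add(Add(-4, -1), -4), -1)) = Mul(-2, Pow(Add(-5, -4), -1)) = Mul(-2, Pow(-9, -1)) = Mul(-2, Rational(-1, 9)) = Rational(2, 9) ≈ 0.22222)
x = 18
Pow(Add(4824, Mul(Mul(x, -12), Q)), Rational(1, 2)) = Pow(Add(4824, Mul(Mul(18, -12), Rational(2, 9))), Rational(1, 2)) = Pow(Add(4824, Mul(-216, Rational(2, 9))), Rational(1, 2)) = Pow(Add(4824, -48), Rational(1, 2)) = Pow(4776, Rational(1, 2)) = Mul(2, Pow(1194, Rational(1, 2)))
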